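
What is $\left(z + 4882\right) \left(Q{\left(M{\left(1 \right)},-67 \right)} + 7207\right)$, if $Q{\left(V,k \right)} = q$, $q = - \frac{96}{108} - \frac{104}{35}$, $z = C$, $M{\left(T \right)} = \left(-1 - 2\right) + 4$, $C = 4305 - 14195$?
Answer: $- \frac{11363096912}{315} \approx -3.6073 \cdot 10^{7}$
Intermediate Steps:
$C = -9890$
$M{\left(T \right)} = 1$ ($M{\left(T \right)} = -3 + 4 = 1$)
$z = -9890$
$q = - \frac{1216}{315}$ ($q = \left(-96\right) \frac{1}{108} - \frac{104}{35} = - \frac{8}{9} - \frac{104}{35} = - \frac{1216}{315} \approx -3.8603$)
$Q{\left(V,k \right)} = - \frac{1216}{315}$
$\left(z + 4882\right) \left(Q{\left(M{\left(1 \right)},-67 \right)} + 7207\right) = \left(-9890 + 4882\right) \left(- \frac{1216}{315} + 7207\right) = \left(-5008\right) \frac{2268989}{315} = - \frac{11363096912}{315}$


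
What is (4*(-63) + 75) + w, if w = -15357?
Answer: -15534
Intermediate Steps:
(4*(-63) + 75) + w = (4*(-63) + 75) - 15357 = (-252 + 75) - 15357 = -177 - 15357 = -15534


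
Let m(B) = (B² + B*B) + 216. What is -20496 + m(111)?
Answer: 4362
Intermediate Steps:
m(B) = 216 + 2*B² (m(B) = (B² + B²) + 216 = 2*B² + 216 = 216 + 2*B²)
-20496 + m(111) = -20496 + (216 + 2*111²) = -20496 + (216 + 2*12321) = -20496 + (216 + 24642) = -20496 + 24858 = 4362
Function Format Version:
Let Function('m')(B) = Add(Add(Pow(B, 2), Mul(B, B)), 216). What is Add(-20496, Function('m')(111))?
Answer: 4362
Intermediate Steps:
Function('m')(B) = Add(216, Mul(2, Pow(B, 2))) (Function('m')(B) = Add(Add(Pow(B, 2), Pow(B, 2)), 216) = Add(Mul(2, Pow(B, 2)), 216) = Add(216, Mul(2, Pow(B, 2))))
Add(-20496, Function('m')(111)) = Add(-20496, Add(216, Mul(2, Pow(111, 2)))) = Add(-20496, Add(216, Mul(2, 12321))) = Add(-20496, Add(216, 24642)) = Add(-20496, 24858) = 4362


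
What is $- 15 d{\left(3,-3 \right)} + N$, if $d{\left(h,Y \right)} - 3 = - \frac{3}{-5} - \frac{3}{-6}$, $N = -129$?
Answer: $- \frac{381}{2} \approx -190.5$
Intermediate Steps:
$d{\left(h,Y \right)} = \frac{41}{10}$ ($d{\left(h,Y \right)} = 3 - \left(- \frac{3}{5} - \frac{1}{2}\right) = 3 - - \frac{11}{10} = 3 + \left(\frac{3}{5} + \frac{1}{2}\right) = 3 + \frac{11}{10} = \frac{41}{10}$)
$- 15 d{\left(3,-3 \right)} + N = \left(-15\right) \frac{41}{10} - 129 = - \frac{123}{2} - 129 = - \frac{381}{2}$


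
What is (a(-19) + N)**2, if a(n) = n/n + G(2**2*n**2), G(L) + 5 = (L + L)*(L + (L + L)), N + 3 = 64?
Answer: 156521943222129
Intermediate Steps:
N = 61 (N = -3 + 64 = 61)
G(L) = -5 + 6*L**2 (G(L) = -5 + (L + L)*(L + (L + L)) = -5 + (2*L)*(L + 2*L) = -5 + (2*L)*(3*L) = -5 + 6*L**2)
a(n) = -4 + 96*n**4 (a(n) = n/n + (-5 + 6*(2**2*n**2)**2) = 1 + (-5 + 6*(4*n**2)**2) = 1 + (-5 + 6*(16*n**4)) = 1 + (-5 + 96*n**4) = -4 + 96*n**4)
(a(-19) + N)**2 = ((-4 + 96*(-19)**4) + 61)**2 = ((-4 + 96*130321) + 61)**2 = ((-4 + 12510816) + 61)**2 = (12510812 + 61)**2 = 12510873**2 = 156521943222129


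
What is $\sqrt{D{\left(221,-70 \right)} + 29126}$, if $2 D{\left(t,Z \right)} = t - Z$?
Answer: $\frac{\sqrt{117086}}{2} \approx 171.09$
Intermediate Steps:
$D{\left(t,Z \right)} = \frac{t}{2} - \frac{Z}{2}$ ($D{\left(t,Z \right)} = \frac{t - Z}{2} = \frac{t}{2} - \frac{Z}{2}$)
$\sqrt{D{\left(221,-70 \right)} + 29126} = \sqrt{\left(\frac{1}{2} \cdot 221 - -35\right) + 29126} = \sqrt{\left(\frac{221}{2} + 35\right) + 29126} = \sqrt{\frac{291}{2} + 29126} = \sqrt{\frac{58543}{2}} = \frac{\sqrt{117086}}{2}$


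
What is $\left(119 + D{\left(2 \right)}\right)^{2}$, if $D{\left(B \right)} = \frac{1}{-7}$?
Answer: $\frac{692224}{49} \approx 14127.0$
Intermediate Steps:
$D{\left(B \right)} = - \frac{1}{7}$
$\left(119 + D{\left(2 \right)}\right)^{2} = \left(119 - \frac{1}{7}\right)^{2} = \left(\frac{832}{7}\right)^{2} = \frac{692224}{49}$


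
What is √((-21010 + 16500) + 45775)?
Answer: 3*√4585 ≈ 203.14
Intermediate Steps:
√((-21010 + 16500) + 45775) = √(-4510 + 45775) = √41265 = 3*√4585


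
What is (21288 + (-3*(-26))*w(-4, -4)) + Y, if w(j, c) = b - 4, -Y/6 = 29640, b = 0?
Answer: -156864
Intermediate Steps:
Y = -177840 (Y = -6*29640 = -177840)
w(j, c) = -4 (w(j, c) = 0 - 4 = -4)
(21288 + (-3*(-26))*w(-4, -4)) + Y = (21288 - 3*(-26)*(-4)) - 177840 = (21288 + 78*(-4)) - 177840 = (21288 - 312) - 177840 = 20976 - 177840 = -156864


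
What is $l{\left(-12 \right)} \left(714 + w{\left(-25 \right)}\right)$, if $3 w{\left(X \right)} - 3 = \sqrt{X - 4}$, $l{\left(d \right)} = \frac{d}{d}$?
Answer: $715 + \frac{i \sqrt{29}}{3} \approx 715.0 + 1.7951 i$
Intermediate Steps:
$l{\left(d \right)} = 1$
$w{\left(X \right)} = 1 + \frac{\sqrt{-4 + X}}{3}$ ($w{\left(X \right)} = 1 + \frac{\sqrt{X - 4}}{3} = 1 + \frac{\sqrt{-4 + X}}{3}$)
$l{\left(-12 \right)} \left(714 + w{\left(-25 \right)}\right) = 1 \left(714 + \left(1 + \frac{\sqrt{-4 - 25}}{3}\right)\right) = 1 \left(714 + \left(1 + \frac{\sqrt{-29}}{3}\right)\right) = 1 \left(714 + \left(1 + \frac{i \sqrt{29}}{3}\right)\right) = 1 \left(715 + \frac{i \sqrt{29}}{3}\right) = 715 + \frac{i \sqrt{29}}{3}$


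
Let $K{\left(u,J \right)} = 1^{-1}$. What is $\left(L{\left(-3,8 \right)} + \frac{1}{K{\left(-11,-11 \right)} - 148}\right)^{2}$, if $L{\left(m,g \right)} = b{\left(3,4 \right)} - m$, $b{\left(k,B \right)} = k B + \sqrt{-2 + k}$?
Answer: $\frac{5527201}{21609} \approx 255.78$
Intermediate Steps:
$b{\left(k,B \right)} = \sqrt{-2 + k} + B k$ ($b{\left(k,B \right)} = B k + \sqrt{-2 + k} = \sqrt{-2 + k} + B k$)
$K{\left(u,J \right)} = 1$
$L{\left(m,g \right)} = 13 - m$ ($L{\left(m,g \right)} = \left(\sqrt{-2 + 3} + 4 \cdot 3\right) - m = \left(\sqrt{1} + 12\right) - m = \left(1 + 12\right) - m = 13 - m$)
$\left(L{\left(-3,8 \right)} + \frac{1}{K{\left(-11,-11 \right)} - 148}\right)^{2} = \left(\left(13 - -3\right) + \frac{1}{1 - 148}\right)^{2} = \left(\left(13 + 3\right) + \frac{1}{-147}\right)^{2} = \left(16 - \frac{1}{147}\right)^{2} = \left(\frac{2351}{147}\right)^{2} = \frac{5527201}{21609}$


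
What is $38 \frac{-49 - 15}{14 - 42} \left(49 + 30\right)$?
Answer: $\frac{48032}{7} \approx 6861.7$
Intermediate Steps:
$38 \frac{-49 - 15}{14 - 42} \left(49 + 30\right) = 38 \left(- \frac{64}{-28}\right) 79 = 38 \left(\left(-64\right) \left(- \frac{1}{28}\right)\right) 79 = 38 \cdot \frac{16}{7} \cdot 79 = \frac{608}{7} \cdot 79 = \frac{48032}{7}$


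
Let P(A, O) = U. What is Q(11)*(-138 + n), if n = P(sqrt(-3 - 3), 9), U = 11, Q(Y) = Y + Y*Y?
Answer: -16764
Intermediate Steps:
Q(Y) = Y + Y**2
P(A, O) = 11
n = 11
Q(11)*(-138 + n) = (11*(1 + 11))*(-138 + 11) = (11*12)*(-127) = 132*(-127) = -16764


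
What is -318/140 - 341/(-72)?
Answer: 6211/2520 ≈ 2.4647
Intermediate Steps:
-318/140 - 341/(-72) = -318*1/140 - 341*(-1/72) = -159/70 + 341/72 = 6211/2520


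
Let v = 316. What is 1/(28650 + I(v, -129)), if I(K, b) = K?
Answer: 1/28966 ≈ 3.4523e-5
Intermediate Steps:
1/(28650 + I(v, -129)) = 1/(28650 + 316) = 1/28966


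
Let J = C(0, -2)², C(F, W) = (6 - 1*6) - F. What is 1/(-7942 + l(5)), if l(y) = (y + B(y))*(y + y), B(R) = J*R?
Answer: -1/7892 ≈ -0.00012671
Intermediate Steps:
C(F, W) = -F (C(F, W) = (6 - 6) - F = 0 - F = -F)
J = 0 (J = (-1*0)² = 0² = 0)
B(R) = 0 (B(R) = 0*R = 0)
l(y) = 2*y² (l(y) = (y + 0)*(y + y) = y*(2*y) = 2*y²)
1/(-7942 + l(5)) = 1/(-7942 + 2*5²) = 1/(-7942 + 2*25) = 1/(-7942 + 50) = 1/(-7892) = -1/7892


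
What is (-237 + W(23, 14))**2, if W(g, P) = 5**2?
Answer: 44944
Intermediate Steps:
W(g, P) = 25
(-237 + W(23, 14))**2 = (-237 + 25)**2 = (-212)**2 = 44944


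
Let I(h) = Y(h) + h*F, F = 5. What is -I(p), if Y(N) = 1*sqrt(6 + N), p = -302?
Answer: 1510 - 2*I*sqrt(74) ≈ 1510.0 - 17.205*I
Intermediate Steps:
Y(N) = sqrt(6 + N)
I(h) = sqrt(6 + h) + 5*h (I(h) = sqrt(6 + h) + h*5 = sqrt(6 + h) + 5*h)
-I(p) = -(sqrt(6 - 302) + 5*(-302)) = -(sqrt(-296) - 1510) = -(2*I*sqrt(74) - 1510) = -(-1510 + 2*I*sqrt(74)) = 1510 - 2*I*sqrt(74)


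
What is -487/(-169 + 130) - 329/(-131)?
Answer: 76628/5109 ≈ 14.999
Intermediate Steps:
-487/(-169 + 130) - 329/(-131) = -487/(-39) - 329*(-1/131) = -487*(-1/39) + 329/131 = 487/39 + 329/131 = 76628/5109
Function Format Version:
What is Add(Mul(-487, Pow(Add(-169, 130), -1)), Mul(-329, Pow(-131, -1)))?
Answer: Rational(76628, 5109) ≈ 14.999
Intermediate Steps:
Add(Mul(-487, Pow(Add(-169, 130), -1)), Mul(-329, Pow(-131, -1))) = Add(Mul(-487, Pow(-39, -1)), Mul(-329, Rational(-1, 131))) = Add(Mul(-487, Rational(-1, 39)), Rational(329, 131)) = Add(Rational(487, 39), Rational(329, 131)) = Rational(76628, 5109)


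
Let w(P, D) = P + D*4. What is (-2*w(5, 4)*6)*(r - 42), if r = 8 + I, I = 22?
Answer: 3024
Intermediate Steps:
w(P, D) = P + 4*D
r = 30 (r = 8 + 22 = 30)
(-2*w(5, 4)*6)*(r - 42) = (-2*(5 + 4*4)*6)*(30 - 42) = (-2*(5 + 16)*6)*(-12) = (-2*21*6)*(-12) = -42*6*(-12) = -252*(-12) = 3024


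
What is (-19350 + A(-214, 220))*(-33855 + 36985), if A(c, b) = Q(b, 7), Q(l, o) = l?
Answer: -59876900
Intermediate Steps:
A(c, b) = b
(-19350 + A(-214, 220))*(-33855 + 36985) = (-19350 + 220)*(-33855 + 36985) = -19130*3130 = -59876900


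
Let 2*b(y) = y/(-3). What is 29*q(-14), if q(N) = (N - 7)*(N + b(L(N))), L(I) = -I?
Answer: 9947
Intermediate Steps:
b(y) = -y/6 (b(y) = (y/(-3))/2 = (y*(-⅓))/2 = (-y/3)/2 = -y/6)
q(N) = 7*N*(-7 + N)/6 (q(N) = (N - 7)*(N - (-1)*N/6) = (-7 + N)*(N + N/6) = (-7 + N)*(7*N/6) = 7*N*(-7 + N)/6)
29*q(-14) = 29*((7/6)*(-14)*(-7 - 14)) = 29*((7/6)*(-14)*(-21)) = 29*343 = 9947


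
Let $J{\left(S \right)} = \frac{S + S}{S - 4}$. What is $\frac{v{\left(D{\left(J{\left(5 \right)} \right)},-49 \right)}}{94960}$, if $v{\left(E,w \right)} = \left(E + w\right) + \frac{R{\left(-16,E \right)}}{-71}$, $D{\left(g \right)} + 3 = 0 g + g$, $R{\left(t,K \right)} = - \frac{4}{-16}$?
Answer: $- \frac{11929}{26968640} \approx -0.00044233$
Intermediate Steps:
$J{\left(S \right)} = \frac{2 S}{-4 + S}$
$R{\left(t,K \right)} = \frac{1}{4}$ ($R{\left(t,K \right)} = \left(-4\right) \left(- \frac{1}{16}\right) = \frac{1}{4}$)
$D{\left(g \right)} = -3 + g$ ($D{\left(g \right)} = -3 + \left(0 g + g\right) = -3 + \left(0 + g\right) = -3 + g$)
$v{\left(E,w \right)} = - \frac{1}{284} + E + w$ ($v{\left(E,w \right)} = \left(E + w\right) + \frac{1}{4 \left(-71\right)} = \left(E + w\right) + \frac{1}{4} \left(- \frac{1}{71}\right) = \left(E + w\right) - \frac{1}{284} = - \frac{1}{284} + E + w$)
$\frac{v{\left(D{\left(J{\left(5 \right)} \right)},-49 \right)}}{94960} = \frac{- \frac{1}{284} - \left(3 - \frac{10}{-4 + 5}\right) - 49}{94960} = \left(- \frac{1}{284} - \left(3 - \frac{10}{1}\right) - 49\right) \frac{1}{94960} = \left(- \frac{1}{284} - \left(3 - 10\right) - 49\right) \frac{1}{94960} = \left(- \frac{1}{284} + \left(-3 + 10\right) - 49\right) \frac{1}{94960} = \left(- \frac{1}{284} + 7 - 49\right) \frac{1}{94960} = \left(- \frac{11929}{284}\right) \frac{1}{94960} = - \frac{11929}{26968640}$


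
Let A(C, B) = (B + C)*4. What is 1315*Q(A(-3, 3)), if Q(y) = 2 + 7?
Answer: 11835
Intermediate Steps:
A(C, B) = 4*B + 4*C
Q(y) = 9
1315*Q(A(-3, 3)) = 1315*9 = 11835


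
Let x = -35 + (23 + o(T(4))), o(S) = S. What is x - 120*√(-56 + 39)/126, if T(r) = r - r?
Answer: -12 - 20*I*√17/21 ≈ -12.0 - 3.9268*I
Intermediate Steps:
T(r) = 0
x = -12 (x = -35 + (23 + 0) = -35 + 23 = -12)
x - 120*√(-56 + 39)/126 = -12 - 120*√(-56 + 39)/126 = -12 - 120*√(-17)/126 = -12 - 120*I*√17/126 = -12 - 20*I*√17/21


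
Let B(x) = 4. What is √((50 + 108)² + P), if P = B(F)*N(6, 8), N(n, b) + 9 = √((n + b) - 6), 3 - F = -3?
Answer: 2*√(6232 + 2*√2) ≈ 157.92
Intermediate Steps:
F = 6 (F = 3 - 1*(-3) = 3 + 3 = 6)
N(n, b) = -9 + √(-6 + b + n) (N(n, b) = -9 + √((n + b) - 6) = -9 + √((b + n) - 6) = -9 + √(-6 + b + n))
P = -36 + 8*√2 (P = 4*(-9 + √(-6 + 8 + 6)) = 4*(-9 + √8) = 4*(-9 + 2*√2) = -36 + 8*√2 ≈ -24.686)
√((50 + 108)² + P) = √((50 + 108)² + (-36 + 8*√2)) = √(158² + (-36 + 8*√2)) = √(24964 + (-36 + 8*√2)) = √(24928 + 8*√2)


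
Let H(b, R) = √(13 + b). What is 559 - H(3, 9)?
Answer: 555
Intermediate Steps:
559 - H(3, 9) = 559 - √(13 + 3) = 559 - √16 = 559 - 1*4 = 559 - 4 = 555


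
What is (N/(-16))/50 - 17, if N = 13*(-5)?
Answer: -2707/160 ≈ -16.919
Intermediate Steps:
N = -65
(N/(-16))/50 - 17 = (-65/(-16))/50 - 17 = (-65*(-1/16))/50 - 17 = (1/50)*(65/16) - 17 = 13/160 - 17 = -2707/160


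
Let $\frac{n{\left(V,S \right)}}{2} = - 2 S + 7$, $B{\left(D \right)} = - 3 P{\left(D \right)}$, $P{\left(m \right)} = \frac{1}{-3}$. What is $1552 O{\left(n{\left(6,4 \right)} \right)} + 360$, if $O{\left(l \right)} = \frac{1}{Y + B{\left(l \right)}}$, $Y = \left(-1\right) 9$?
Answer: $166$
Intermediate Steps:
$P{\left(m \right)} = - \frac{1}{3}$
$Y = -9$
$B{\left(D \right)} = 1$ ($B{\left(D \right)} = \left(-3\right) \left(- \frac{1}{3}\right) = 1$)
$n{\left(V,S \right)} = 14 - 4 S$ ($n{\left(V,S \right)} = 2 \left(- 2 S + 7\right) = 2 \left(7 - 2 S\right) = 14 - 4 S$)
$O{\left(l \right)} = - \frac{1}{8}$ ($O{\left(l \right)} = \frac{1}{-9 + 1} = \frac{1}{-8} = - \frac{1}{8}$)
$1552 O{\left(n{\left(6,4 \right)} \right)} + 360 = 1552 \left(- \frac{1}{8}\right) + 360 = -194 + 360 = 166$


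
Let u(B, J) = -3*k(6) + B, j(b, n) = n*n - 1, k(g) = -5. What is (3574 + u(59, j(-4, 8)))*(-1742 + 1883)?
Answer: 514368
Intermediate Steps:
j(b, n) = -1 + n**2 (j(b, n) = n**2 - 1 = -1 + n**2)
u(B, J) = 15 + B (u(B, J) = -3*(-5) + B = 15 + B)
(3574 + u(59, j(-4, 8)))*(-1742 + 1883) = (3574 + (15 + 59))*(-1742 + 1883) = (3574 + 74)*141 = 3648*141 = 514368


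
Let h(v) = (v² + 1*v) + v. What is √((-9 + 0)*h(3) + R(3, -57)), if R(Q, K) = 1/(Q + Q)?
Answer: I*√4854/6 ≈ 11.612*I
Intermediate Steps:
h(v) = v² + 2*v (h(v) = (v² + v) + v = (v + v²) + v = v² + 2*v)
R(Q, K) = 1/(2*Q)
√((-9 + 0)*h(3) + R(3, -57)) = √((-9 + 0)*(3*(2 + 3)) + (½)/3) = √(-27*5 + (½)*(⅓)) = √(-9*15 + ⅙) = √(-135 + ⅙) = √(-809/6) = I*√4854/6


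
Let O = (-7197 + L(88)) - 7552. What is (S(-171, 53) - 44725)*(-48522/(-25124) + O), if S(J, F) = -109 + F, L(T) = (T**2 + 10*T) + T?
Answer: 308632821843/1142 ≈ 2.7026e+8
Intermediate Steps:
L(T) = T**2 + 11*T
O = -6037 (O = (-7197 + 88*(11 + 88)) - 7552 = (-7197 + 88*99) - 7552 = (-7197 + 8712) - 7552 = 1515 - 7552 = -6037)
(S(-171, 53) - 44725)*(-48522/(-25124) + O) = ((-109 + 53) - 44725)*(-48522/(-25124) - 6037) = (-56 - 44725)*(-48522*(-1/25124) - 6037) = -44781*(24261/12562 - 6037) = -44781*(-75812533/12562) = 308632821843/1142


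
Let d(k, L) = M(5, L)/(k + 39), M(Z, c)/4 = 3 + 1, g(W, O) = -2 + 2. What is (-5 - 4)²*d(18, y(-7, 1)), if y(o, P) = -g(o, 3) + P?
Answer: 432/19 ≈ 22.737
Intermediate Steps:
g(W, O) = 0
M(Z, c) = 16 (M(Z, c) = 4*(3 + 1) = 4*4 = 16)
y(o, P) = P (y(o, P) = -1*0 + P = 0 + P = P)
d(k, L) = 16/(39 + k) (d(k, L) = 16/(k + 39) = 16/(39 + k))
(-5 - 4)²*d(18, y(-7, 1)) = (-5 - 4)²*(16/(39 + 18)) = (-9)²*(16/57) = 81*(16*(1/57)) = 81*(16/57) = 432/19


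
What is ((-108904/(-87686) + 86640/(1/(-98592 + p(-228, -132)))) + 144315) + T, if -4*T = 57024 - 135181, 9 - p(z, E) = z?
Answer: -1494399763853061/175372 ≈ -8.5213e+9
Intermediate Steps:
p(z, E) = 9 - z
T = 78157/4 (T = -(57024 - 135181)/4 = -¼*(-78157) = 78157/4 ≈ 19539.)
((-108904/(-87686) + 86640/(1/(-98592 + p(-228, -132)))) + 144315) + T = ((-108904/(-87686) + 86640/(1/(-98592 + (9 - 1*(-228))))) + 144315) + 78157/4 = ((-108904*(-1/87686) + 86640/(1/(-98592 + (9 + 228)))) + 144315) + 78157/4 = ((54452/43843 + 86640/(1/(-98592 + 237))) + 144315) + 78157/4 = ((54452/43843 + 86640/(1/(-98355))) + 144315) + 78157/4 = ((54452/43843 + 86640/(-1/98355)) + 144315) + 78157/4 = ((54452/43843 + 86640*(-98355)) + 144315) + 78157/4 = ((54452/43843 - 8521477200) + 144315) + 78157/4 = (-373607124825148/43843 + 144315) + 78157/4 = -373600797622603/43843 + 78157/4 = -1494399763853061/175372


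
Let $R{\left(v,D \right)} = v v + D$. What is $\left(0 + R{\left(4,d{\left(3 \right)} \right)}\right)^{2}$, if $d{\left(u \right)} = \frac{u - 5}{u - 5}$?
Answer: $289$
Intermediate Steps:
$d{\left(u \right)} = 1$ ($d{\left(u \right)} = \frac{-5 + u}{-5 + u} = 1$)
$R{\left(v,D \right)} = D + v^{2}$ ($R{\left(v,D \right)} = v^{2} + D = D + v^{2}$)
$\left(0 + R{\left(4,d{\left(3 \right)} \right)}\right)^{2} = \left(0 + \left(1 + 4^{2}\right)\right)^{2} = \left(0 + \left(1 + 16\right)\right)^{2} = \left(0 + 17\right)^{2} = 17^{2} = 289$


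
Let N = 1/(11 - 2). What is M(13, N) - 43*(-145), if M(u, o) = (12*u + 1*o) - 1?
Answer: 57511/9 ≈ 6390.1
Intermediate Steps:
N = 1/9 ≈ 0.11111
M(u, o) = -1 + o + 12*u (M(u, o) = (12*u + o) - 1 = (o + 12*u) - 1 = -1 + o + 12*u)
M(13, N) - 43*(-145) = (-1 + 1/9 + 12*13) - 43*(-145) = (-1 + 1/9 + 156) + 6235 = 1396/9 + 6235 = 57511/9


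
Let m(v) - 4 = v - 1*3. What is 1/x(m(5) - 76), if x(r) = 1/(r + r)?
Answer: -140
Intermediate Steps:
m(v) = 1 + v (m(v) = 4 + (v - 1*3) = 4 + (v - 3) = 4 + (-3 + v) = 1 + v)
x(r) = 1/(2*r)
1/x(m(5) - 76) = 1/(1/(2*((1 + 5) - 76))) = 1/(1/(2*(6 - 76))) = 1/((1/2)/(-70)) = 1/((1/2)*(-1/70)) = 1/(-1/140) = -140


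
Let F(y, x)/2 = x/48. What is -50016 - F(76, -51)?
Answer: -400111/8 ≈ -50014.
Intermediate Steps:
F(y, x) = x/24 (F(y, x) = 2*(x/48) = x/24)
-50016 - F(76, -51) = -50016 - (-51)/24 = -50016 - 1*(-17/8) = -50016 + 17/8 = -400111/8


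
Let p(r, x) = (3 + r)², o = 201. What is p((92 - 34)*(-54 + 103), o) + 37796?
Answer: 8131821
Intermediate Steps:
p((92 - 34)*(-54 + 103), o) + 37796 = (3 + (92 - 34)*(-54 + 103))² + 37796 = (3 + 58*49)² + 37796 = (3 + 2842)² + 37796 = 2845² + 37796 = 8094025 + 37796 = 8131821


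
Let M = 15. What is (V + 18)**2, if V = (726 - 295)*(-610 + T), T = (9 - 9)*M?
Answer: 69112203664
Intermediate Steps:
T = 0 (T = (9 - 9)*15 = 0*15 = 0)
V = -262910 (V = (726 - 295)*(-610 + 0) = 431*(-610) = -262910)
(V + 18)**2 = (-262910 + 18)**2 = (-262892)**2 = 69112203664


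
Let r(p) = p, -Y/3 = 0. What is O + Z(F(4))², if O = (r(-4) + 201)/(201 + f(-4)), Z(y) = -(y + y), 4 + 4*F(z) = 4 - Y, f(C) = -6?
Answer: 197/195 ≈ 1.0103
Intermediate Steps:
Y = 0 (Y = -3*0 = 0)
F(z) = 0 (F(z) = -1 + (4 - 1*0)/4 = -1 + (4 + 0)/4 = -1 + (¼)*4 = -1 + 1 = 0)
Z(y) = -2*y
O = 197/195 (O = (-4 + 201)/(201 - 6) = 197/195 ≈ 1.0103)
O + Z(F(4))² = 197/195 + (-2*0)² = 197/195 + 0² = 197/195 + 0 = 197/195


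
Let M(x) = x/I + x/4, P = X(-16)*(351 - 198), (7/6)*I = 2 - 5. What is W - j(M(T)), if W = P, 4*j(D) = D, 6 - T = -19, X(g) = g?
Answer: -352387/144 ≈ -2447.1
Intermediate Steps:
I = -18/7 (I = 6*(2 - 5)/7 = (6/7)*(-3) = -18/7 ≈ -2.5714)
T = 25 (T = 6 - 1*(-19) = 6 + 19 = 25)
P = -2448 (P = -16*(351 - 198) = -16*153 = -2448)
M(x) = -5*x/36 (M(x) = x/(-18/7) + x/4 = x*(-7/18) + x*(¼) = -7*x/18 + x/4 = -5*x/36)
j(D) = D/4
W = -2448
W - j(M(T)) = -2448 - (-5/36*25)/4 = -2448 - (-125)/(4*36) = -2448 - 1*(-125/144) = -2448 + 125/144 = -352387/144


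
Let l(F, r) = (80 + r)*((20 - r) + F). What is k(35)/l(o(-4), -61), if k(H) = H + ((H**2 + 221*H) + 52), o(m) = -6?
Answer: 9047/1425 ≈ 6.3488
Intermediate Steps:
k(H) = 52 + H**2 + 222*H (k(H) = H + (52 + H**2 + 221*H) = 52 + H**2 + 222*H)
l(F, r) = (80 + r)*(20 + F - r)
k(35)/l(o(-4), -61) = (52 + 35**2 + 222*35)/(1600 - 1*(-61)**2 - 60*(-61) + 80*(-6) - 6*(-61)) = (52 + 1225 + 7770)/(1600 - 1*3721 + 3660 - 480 + 366) = 9047/(1600 - 3721 + 3660 - 480 + 366) = 9047/1425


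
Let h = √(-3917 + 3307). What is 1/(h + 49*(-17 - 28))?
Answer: -441/972527 - I*√610/4862635 ≈ -0.00045346 - 5.0792e-6*I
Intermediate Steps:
h = I*√610 (h = √(-610) = I*√610 ≈ 24.698*I)
1/(h + 49*(-17 - 28)) = 1/(I*√610 + 49*(-17 - 28)) = 1/(I*√610 + 49*(-45)) = 1/(I*√610 - 2205) = 1/(-2205 + I*√610)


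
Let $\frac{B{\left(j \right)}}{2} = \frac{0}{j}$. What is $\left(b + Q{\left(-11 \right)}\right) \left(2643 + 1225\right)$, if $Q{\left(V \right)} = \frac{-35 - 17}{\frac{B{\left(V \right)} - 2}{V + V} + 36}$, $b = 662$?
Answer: $\frac{1014352056}{397} \approx 2.555 \cdot 10^{6}$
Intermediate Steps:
$B{\left(j \right)} = 0$ ($B{\left(j \right)} = 2 \frac{0}{j} = 2 \cdot 0 = 0$)
$Q{\left(V \right)} = - \frac{52}{36 - \frac{1}{V}}$ ($Q{\left(V \right)} = \frac{-35 - 17}{\frac{0 - 2}{V + V} + 36} = - \frac{52}{- \frac{2}{2 V} + 36} = - \frac{52}{- 2 \frac{1}{2 V} + 36} = - \frac{52}{- \frac{1}{V} + 36} = - \frac{52}{36 - \frac{1}{V}}$)
$\left(b + Q{\left(-11 \right)}\right) \left(2643 + 1225\right) = \left(662 - - \frac{572}{-1 + 36 \left(-11\right)}\right) \left(2643 + 1225\right) = \left(662 - - \frac{572}{-1 - 396}\right) 3868 = \left(662 - - \frac{572}{-397}\right) 3868 = \left(662 - \left(-572\right) \left(- \frac{1}{397}\right)\right) 3868 = \left(662 - \frac{572}{397}\right) 3868 = \frac{262242}{397} \cdot 3868 = \frac{1014352056}{397}$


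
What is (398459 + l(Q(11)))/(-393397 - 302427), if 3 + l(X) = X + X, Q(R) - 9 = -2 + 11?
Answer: -99623/173956 ≈ -0.57269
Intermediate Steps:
Q(R) = 18 (Q(R) = 9 + (-2 + 11) = 9 + 9 = 18)
l(X) = -3 + 2*X (l(X) = -3 + (X + X) = -3 + 2*X)
(398459 + l(Q(11)))/(-393397 - 302427) = (398459 + (-3 + 2*18))/(-393397 - 302427) = (398459 + (-3 + 36))/(-695824) = (398459 + 33)*(-1/695824) = 398492*(-1/695824) = -99623/173956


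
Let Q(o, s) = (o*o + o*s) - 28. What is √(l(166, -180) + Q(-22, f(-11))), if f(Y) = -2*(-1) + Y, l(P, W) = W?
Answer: √474 ≈ 21.772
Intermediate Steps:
f(Y) = 2 + Y
Q(o, s) = -28 + o² + o*s (Q(o, s) = (o² + o*s) - 28 = -28 + o² + o*s)
√(l(166, -180) + Q(-22, f(-11))) = √(-180 + (-28 + (-22)² - 22*(2 - 11))) = √(-180 + (-28 + 484 - 22*(-9))) = √(-180 + (-28 + 484 + 198)) = √(-180 + 654) = √474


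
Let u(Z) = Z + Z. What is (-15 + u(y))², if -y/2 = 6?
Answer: 1521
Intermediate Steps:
y = -12 (y = -2*6 = -12)
u(Z) = 2*Z
(-15 + u(y))² = (-15 + 2*(-12))² = (-15 - 24)² = (-39)² = 1521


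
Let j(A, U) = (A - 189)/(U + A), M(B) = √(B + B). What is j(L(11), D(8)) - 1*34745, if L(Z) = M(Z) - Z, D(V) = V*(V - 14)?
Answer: -40057059/1153 + 47*√22/1153 ≈ -34741.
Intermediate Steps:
D(V) = V*(-14 + V)
M(B) = √2*√B (M(B) = √(2*B) = √2*√B)
L(Z) = -Z + √2*√Z (L(Z) = √2*√Z - Z = -Z + √2*√Z)
j(A, U) = (-189 + A)/(A + U)
j(L(11), D(8)) - 1*34745 = (-189 + (-1*11 + √2*√11))/((-1*11 + √2*√11) + 8*(-14 + 8)) - 1*34745 = (-189 + (-11 + √22))/((-11 + √22) + 8*(-6)) - 34745 = (-200 + √22)/((-11 + √22) - 48) - 34745 = (-200 + √22)/(-59 + √22) - 34745 = -34745 + (-200 + √22)/(-59 + √22)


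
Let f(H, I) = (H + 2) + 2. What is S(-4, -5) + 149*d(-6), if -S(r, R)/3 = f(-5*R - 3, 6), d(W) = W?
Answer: -972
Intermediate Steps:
f(H, I) = 4 + H (f(H, I) = (2 + H) + 2 = 4 + H)
S(r, R) = -3 + 15*R (S(r, R) = -3*(4 + (-5*R - 3)) = -3*(4 + (-3 - 5*R)) = -3*(1 - 5*R) = -3 + 15*R)
S(-4, -5) + 149*d(-6) = (-3 + 15*(-5)) + 149*(-6) = (-3 - 75) - 894 = -78 - 894 = -972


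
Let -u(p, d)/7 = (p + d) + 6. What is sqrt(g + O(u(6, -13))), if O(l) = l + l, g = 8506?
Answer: 2*sqrt(2130) ≈ 92.304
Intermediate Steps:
u(p, d) = -42 - 7*d - 7*p (u(p, d) = -7*((p + d) + 6) = -7*((d + p) + 6) = -7*(6 + d + p) = -42 - 7*d - 7*p)
O(l) = 2*l
sqrt(g + O(u(6, -13))) = sqrt(8506 + 2*(-42 - 7*(-13) - 7*6)) = sqrt(8506 + 2*(-42 + 91 - 42)) = sqrt(8506 + 2*7) = sqrt(8506 + 14) = sqrt(8520) = 2*sqrt(2130)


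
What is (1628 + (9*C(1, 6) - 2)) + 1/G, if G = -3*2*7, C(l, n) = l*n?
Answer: 70559/42 ≈ 1680.0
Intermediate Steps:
G = -42 (G = -6*7 = -42)
(1628 + (9*C(1, 6) - 2)) + 1/G = (1628 + (9*(1*6) - 2)) + 1/(-42) = (1628 + (9*6 - 2)) - 1/42 = (1628 + (54 - 2)) - 1/42 = (1628 + 52) - 1/42 = 1680 - 1/42 = 70559/42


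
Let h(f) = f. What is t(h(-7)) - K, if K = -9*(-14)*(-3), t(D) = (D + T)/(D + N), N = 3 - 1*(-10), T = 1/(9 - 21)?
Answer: 27131/72 ≈ 376.82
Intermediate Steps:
T = -1/12 (T = 1/(-12) = -1/12 ≈ -0.083333)
N = 13 (N = 3 + 10 = 13)
t(D) = (-1/12 + D)/(13 + D) (t(D) = (D - 1/12)/(D + 13) = (-1/12 + D)/(13 + D))
K = -378 (K = 126*(-3) = -378)
t(h(-7)) - K = (-1/12 - 7)/(13 - 7) - 1*(-378) = -85/12/6 + 378 = (1/6)*(-85/12) + 378 = -85/72 + 378 = 27131/72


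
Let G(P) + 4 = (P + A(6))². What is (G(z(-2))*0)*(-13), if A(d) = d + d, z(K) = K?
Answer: 0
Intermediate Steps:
A(d) = 2*d
G(P) = -4 + (12 + P)² (G(P) = -4 + (P + 2*6)² = -4 + (P + 12)² = -4 + (12 + P)²)
(G(z(-2))*0)*(-13) = ((-4 + (12 - 2)²)*0)*(-13) = ((-4 + 10²)*0)*(-13) = ((-4 + 100)*0)*(-13) = (96*0)*(-13) = 0*(-13) = 0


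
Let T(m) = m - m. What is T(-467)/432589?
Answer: 0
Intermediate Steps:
T(m) = 0
T(-467)/432589 = 0/432589 = 0*(1/432589) = 0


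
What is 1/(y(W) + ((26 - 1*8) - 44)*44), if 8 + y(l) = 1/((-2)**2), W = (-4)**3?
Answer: -4/4607 ≈ -0.00086824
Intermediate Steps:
W = -64
y(l) = -31/4 (y(l) = -8 + 1/((-2)**2) = -8 + 1/4 = -31/4)
1/(y(W) + ((26 - 1*8) - 44)*44) = 1/(-31/4 + ((26 - 1*8) - 44)*44) = 1/(-31/4 + ((26 - 8) - 44)*44) = 1/(-31/4 + (18 - 44)*44) = 1/(-31/4 - 26*44) = 1/(-31/4 - 1144) = 1/(-4607/4) = -4/4607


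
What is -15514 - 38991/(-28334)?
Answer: -439534685/28334 ≈ -15513.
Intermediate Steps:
-15514 - 38991/(-28334) = -15514 - 38991*(-1/28334) = -15514 + 38991/28334 = -439534685/28334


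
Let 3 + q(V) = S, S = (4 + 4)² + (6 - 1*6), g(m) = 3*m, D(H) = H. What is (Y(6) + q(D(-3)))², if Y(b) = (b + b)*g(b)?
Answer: 76729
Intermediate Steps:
S = 64 (S = 8² + (6 - 6) = 64 + 0 = 64)
q(V) = 61 (q(V) = -3 + 64 = 61)
Y(b) = 6*b² (Y(b) = (b + b)*(3*b) = (2*b)*(3*b) = 6*b²)
(Y(6) + q(D(-3)))² = (6*6² + 61)² = (6*36 + 61)² = (216 + 61)² = 277² = 76729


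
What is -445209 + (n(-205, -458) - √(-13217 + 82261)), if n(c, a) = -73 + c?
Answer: -445487 - 2*√17261 ≈ -4.4575e+5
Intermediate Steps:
-445209 + (n(-205, -458) - √(-13217 + 82261)) = -445209 + ((-73 - 205) - √(-13217 + 82261)) = -445209 + (-278 - √69044) = -445209 + (-278 - 2*√17261) = -445487 - 2*√17261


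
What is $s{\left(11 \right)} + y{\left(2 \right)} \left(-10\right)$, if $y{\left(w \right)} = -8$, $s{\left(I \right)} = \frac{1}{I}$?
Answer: $\frac{881}{11} \approx 80.091$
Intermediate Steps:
$s{\left(11 \right)} + y{\left(2 \right)} \left(-10\right) = \frac{1}{11} - -80 = \frac{1}{11} + 80 = \frac{881}{11}$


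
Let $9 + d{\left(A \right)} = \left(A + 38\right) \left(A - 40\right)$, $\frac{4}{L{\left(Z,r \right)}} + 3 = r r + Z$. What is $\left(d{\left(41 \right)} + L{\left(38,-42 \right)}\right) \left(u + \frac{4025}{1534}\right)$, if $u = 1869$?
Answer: $\frac{25826103951}{197119} \approx 1.3102 \cdot 10^{5}$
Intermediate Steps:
$L{\left(Z,r \right)} = \frac{4}{-3 + Z + r^{2}}$ ($L{\left(Z,r \right)} = \frac{4}{-3 + \left(r r + Z\right)} = \frac{4}{-3 + \left(r^{2} + Z\right)} = \frac{4}{-3 + \left(Z + r^{2}\right)} = \frac{4}{-3 + Z + r^{2}}$)
$d{\left(A \right)} = -9 + \left(-40 + A\right) \left(38 + A\right)$ ($d{\left(A \right)} = -9 + \left(A + 38\right) \left(A - 40\right) = -9 + \left(38 + A\right) \left(-40 + A\right) = -9 + \left(-40 + A\right) \left(38 + A\right)$)
$\left(d{\left(41 \right)} + L{\left(38,-42 \right)}\right) \left(u + \frac{4025}{1534}\right) = \left(\left(-1529 + 41^{2} - 82\right) + \frac{4}{-3 + 38 + \left(-42\right)^{2}}\right) \left(1869 + \frac{4025}{1534}\right) = \left(\left(-1529 + 1681 - 82\right) + \frac{4}{-3 + 38 + 1764}\right) \left(1869 + 4025 \cdot \frac{1}{1534}\right) = \left(70 + \frac{4}{1799}\right) \left(1869 + \frac{4025}{1534}\right) = \left(70 + 4 \cdot \frac{1}{1799}\right) \frac{2871071}{1534} = \left(70 + \frac{4}{1799}\right) \frac{2871071}{1534} = \frac{125934}{1799} \cdot \frac{2871071}{1534} = \frac{25826103951}{197119}$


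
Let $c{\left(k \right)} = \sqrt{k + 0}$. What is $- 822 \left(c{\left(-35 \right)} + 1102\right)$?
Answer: $-905844 - 822 i \sqrt{35} \approx -9.0584 \cdot 10^{5} - 4863.0 i$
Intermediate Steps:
$c{\left(k \right)} = \sqrt{k}$
$- 822 \left(c{\left(-35 \right)} + 1102\right) = - 822 \left(\sqrt{-35} + 1102\right) = - 822 \left(i \sqrt{35} + 1102\right) = - 822 \left(1102 + i \sqrt{35}\right) = -905844 - 822 i \sqrt{35}$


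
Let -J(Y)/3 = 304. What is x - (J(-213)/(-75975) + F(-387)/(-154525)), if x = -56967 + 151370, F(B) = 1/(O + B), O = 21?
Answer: 5408477453696053/57291379950 ≈ 94403.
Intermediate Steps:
J(Y) = -912 (J(Y) = -3*304 = -912)
F(B) = 1/(21 + B)
x = 94403
x - (J(-213)/(-75975) + F(-387)/(-154525)) = 94403 - (-912/(-75975) + 1/((21 - 387)*(-154525))) = 94403 - (-912*(-1/75975) - 1/154525/(-366)) = 94403 - (304/25325 - 1/366*(-1/154525)) = 94403 - (304/25325 + 1/56556150) = 94403 - 1*687723797/57291379950 = 94403 - 687723797/57291379950 = 5408477453696053/57291379950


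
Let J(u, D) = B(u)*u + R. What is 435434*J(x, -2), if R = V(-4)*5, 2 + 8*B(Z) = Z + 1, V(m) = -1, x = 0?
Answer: -2177170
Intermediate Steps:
B(Z) = -⅛ + Z/8 (B(Z) = -¼ + (Z + 1)/8 = -¼ + (1 + Z)/8 = -¼ + (⅛ + Z/8) = -⅛ + Z/8)
R = -5 (R = -1*5 = -5)
J(u, D) = -5 + u*(-⅛ + u/8) (J(u, D) = (-⅛ + u/8)*u - 5 = u*(-⅛ + u/8) - 5 = -5 + u*(-⅛ + u/8))
435434*J(x, -2) = 435434*(-5 + (⅛)*0*(-1 + 0)) = 435434*(-5 + (⅛)*0*(-1)) = 435434*(-5 + 0) = 435434*(-5) = -2177170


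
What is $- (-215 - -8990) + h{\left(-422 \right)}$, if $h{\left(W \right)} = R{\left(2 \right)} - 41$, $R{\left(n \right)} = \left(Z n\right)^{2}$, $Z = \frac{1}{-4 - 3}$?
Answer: $- \frac{431980}{49} \approx -8815.9$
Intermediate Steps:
$Z = - \frac{1}{7}$ ($Z = \frac{1}{-7} = - \frac{1}{7} \approx -0.14286$)
$R{\left(n \right)} = \frac{n^{2}}{49}$ ($R{\left(n \right)} = \left(- \frac{n}{7}\right)^{2} = \frac{n^{2}}{49}$)
$h{\left(W \right)} = - \frac{2005}{49}$ ($h{\left(W \right)} = \frac{2^{2}}{49} - 41 = \frac{1}{49} \cdot 4 - 41 = \frac{4}{49} - 41 = - \frac{2005}{49}$)
$- (-215 - -8990) + h{\left(-422 \right)} = - (-215 - -8990) - \frac{2005}{49} = - (-215 + 8990) - \frac{2005}{49} = \left(-1\right) 8775 - \frac{2005}{49} = -8775 - \frac{2005}{49} = - \frac{431980}{49}$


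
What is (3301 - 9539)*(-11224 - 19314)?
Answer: 190496044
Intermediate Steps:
(3301 - 9539)*(-11224 - 19314) = -6238*(-30538) = 190496044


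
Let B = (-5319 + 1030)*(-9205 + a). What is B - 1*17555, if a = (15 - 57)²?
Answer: 31896894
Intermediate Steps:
a = 1764 (a = (-42)² = 1764)
B = 31914449 (B = (-5319 + 1030)*(-9205 + 1764) = -4289*(-7441) = 31914449)
B - 1*17555 = 31914449 - 1*17555 = 31914449 - 17555 = 31896894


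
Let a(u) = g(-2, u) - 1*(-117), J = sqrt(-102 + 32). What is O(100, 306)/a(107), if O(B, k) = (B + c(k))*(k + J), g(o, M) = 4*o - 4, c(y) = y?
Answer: 5916/5 + 58*I*sqrt(70)/15 ≈ 1183.2 + 32.351*I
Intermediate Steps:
g(o, M) = -4 + 4*o
J = I*sqrt(70) (J = sqrt(-70) = I*sqrt(70) ≈ 8.3666*I)
O(B, k) = (B + k)*(k + I*sqrt(70))
a(u) = 105 (a(u) = (-4 + 4*(-2)) - 1*(-117) = (-4 - 8) + 117 = -12 + 117 = 105)
O(100, 306)/a(107) = (306**2 + 100*306 + I*100*sqrt(70) + I*306*sqrt(70))/105 = (93636 + 30600 + 100*I*sqrt(70) + 306*I*sqrt(70))*(1/105) = (124236 + 406*I*sqrt(70))*(1/105) = 5916/5 + 58*I*sqrt(70)/15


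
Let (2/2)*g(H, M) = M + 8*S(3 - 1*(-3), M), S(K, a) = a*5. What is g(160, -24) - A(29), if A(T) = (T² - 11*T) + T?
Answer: -1535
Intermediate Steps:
S(K, a) = 5*a
A(T) = T² - 10*T
g(H, M) = 41*M (g(H, M) = M + 8*(5*M) = M + 40*M = 41*M)
g(160, -24) - A(29) = 41*(-24) - 29*(-10 + 29) = -984 - 29*19 = -984 - 1*551 = -984 - 551 = -1535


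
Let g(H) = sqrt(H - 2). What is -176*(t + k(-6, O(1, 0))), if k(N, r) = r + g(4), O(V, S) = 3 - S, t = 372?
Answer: -66000 - 176*sqrt(2) ≈ -66249.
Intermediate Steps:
g(H) = sqrt(-2 + H)
k(N, r) = r + sqrt(2) (k(N, r) = r + sqrt(-2 + 4) = r + sqrt(2))
-176*(t + k(-6, O(1, 0))) = -176*(372 + ((3 - 1*0) + sqrt(2))) = -176*(372 + ((3 + 0) + sqrt(2))) = -176*(372 + (3 + sqrt(2))) = -176*(375 + sqrt(2)) = -66000 - 176*sqrt(2)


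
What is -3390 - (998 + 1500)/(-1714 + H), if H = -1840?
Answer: -6022781/1777 ≈ -3389.3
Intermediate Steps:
-3390 - (998 + 1500)/(-1714 + H) = -3390 - (998 + 1500)/(-1714 - 1840) = -3390 - 2498/(-3554) = -3390 - 2498*(-1)/3554 = -3390 - 1*(-1249/1777) = -3390 + 1249/1777 = -6022781/1777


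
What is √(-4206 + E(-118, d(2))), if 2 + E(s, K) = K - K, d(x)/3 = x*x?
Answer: 4*I*√263 ≈ 64.869*I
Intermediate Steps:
d(x) = 3*x² (d(x) = 3*(x*x) = 3*x²)
E(s, K) = -2 (E(s, K) = -2 + (K - K) = -2 + 0 = -2)
√(-4206 + E(-118, d(2))) = √(-4206 - 2) = √(-4208) = 4*I*√263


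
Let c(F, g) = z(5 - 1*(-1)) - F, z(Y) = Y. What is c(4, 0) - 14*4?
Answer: -54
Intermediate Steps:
c(F, g) = 6 - F (c(F, g) = (5 - 1*(-1)) - F = (5 + 1) - F = 6 - F)
c(4, 0) - 14*4 = (6 - 1*4) - 14*4 = (6 - 4) - 56 = 2 - 56 = -54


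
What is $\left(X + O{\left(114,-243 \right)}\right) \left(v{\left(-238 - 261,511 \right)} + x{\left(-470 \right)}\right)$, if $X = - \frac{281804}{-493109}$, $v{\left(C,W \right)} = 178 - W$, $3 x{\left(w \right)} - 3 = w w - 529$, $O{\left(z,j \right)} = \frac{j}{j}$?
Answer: $\frac{56665513125}{493109} \approx 1.1491 \cdot 10^{5}$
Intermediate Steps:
$O{\left(z,j \right)} = 1$
$x{\left(w \right)} = - \frac{526}{3} + \frac{w^{2}}{3}$ ($x{\left(w \right)} = 1 + \frac{w w - 529}{3} = 1 + \frac{w^{2} - 529}{3} = 1 + \frac{-529 + w^{2}}{3} = 1 + \left(- \frac{529}{3} + \frac{w^{2}}{3}\right) = - \frac{526}{3} + \frac{w^{2}}{3}$)
$X = \frac{281804}{493109}$ ($X = \left(-281804\right) \left(- \frac{1}{493109}\right) = \frac{281804}{493109} \approx 0.57148$)
$\left(X + O{\left(114,-243 \right)}\right) \left(v{\left(-238 - 261,511 \right)} + x{\left(-470 \right)}\right) = \left(\frac{281804}{493109} + 1\right) \left(\left(178 - 511\right) - \left(\frac{526}{3} - \frac{\left(-470\right)^{2}}{3}\right)\right) = \frac{774913 \left(\left(178 - 511\right) + \left(- \frac{526}{3} + \frac{1}{3} \cdot 220900\right)\right)}{493109} = \frac{774913 \left(-333 + \left(- \frac{526}{3} + \frac{220900}{3}\right)\right)}{493109} = \frac{774913 \left(-333 + 73458\right)}{493109} = \frac{774913}{493109} \cdot 73125 = \frac{56665513125}{493109}$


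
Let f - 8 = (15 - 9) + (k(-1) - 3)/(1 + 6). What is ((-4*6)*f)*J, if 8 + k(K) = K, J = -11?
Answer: 22704/7 ≈ 3243.4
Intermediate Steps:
k(K) = -8 + K
f = 86/7 (f = 8 + ((15 - 9) + ((-8 - 1) - 3)/(1 + 6)) = 8 + (6 + (-9 - 3)/7) = 8 + (6 + (1/7)*(-12)) = 8 + (6 - 12/7) = 8 + 30/7 = 86/7 ≈ 12.286)
((-4*6)*f)*J = (-4*6*(86/7))*(-11) = -24*86/7*(-11) = -2064/7*(-11) = 22704/7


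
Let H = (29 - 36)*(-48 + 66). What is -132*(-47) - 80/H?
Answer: 390892/63 ≈ 6204.6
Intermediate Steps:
H = -126 (H = -7*18 = -126)
-132*(-47) - 80/H = -132*(-47) - 80/(-126) = 6204 - 80*(-1/126) = 6204 + 40/63 = 390892/63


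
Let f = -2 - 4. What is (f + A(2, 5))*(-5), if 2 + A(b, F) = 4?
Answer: 20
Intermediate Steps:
f = -6
A(b, F) = 2 (A(b, F) = -2 + 4 = 2)
(f + A(2, 5))*(-5) = (-6 + 2)*(-5) = -4*(-5) = 20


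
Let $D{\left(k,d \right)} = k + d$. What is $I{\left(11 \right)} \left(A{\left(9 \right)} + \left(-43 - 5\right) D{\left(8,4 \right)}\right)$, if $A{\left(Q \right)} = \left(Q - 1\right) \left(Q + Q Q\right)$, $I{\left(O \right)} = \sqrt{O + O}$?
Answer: $144 \sqrt{22} \approx 675.42$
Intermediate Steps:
$I{\left(O \right)} = \sqrt{2} \sqrt{O}$ ($I{\left(O \right)} = \sqrt{2 O} = \sqrt{2} \sqrt{O}$)
$D{\left(k,d \right)} = d + k$
$A{\left(Q \right)} = \left(-1 + Q\right) \left(Q + Q^{2}\right)$
$I{\left(11 \right)} \left(A{\left(9 \right)} + \left(-43 - 5\right) D{\left(8,4 \right)}\right) = \sqrt{2} \sqrt{11} \left(\left(9^{3} - 9\right) + \left(-43 - 5\right) \left(4 + 8\right)\right) = \sqrt{22} \left(\left(729 - 9\right) + \left(-43 - 5\right) 12\right) = \sqrt{22} \left(720 - 576\right) = \sqrt{22} \cdot 144 = 144 \sqrt{22}$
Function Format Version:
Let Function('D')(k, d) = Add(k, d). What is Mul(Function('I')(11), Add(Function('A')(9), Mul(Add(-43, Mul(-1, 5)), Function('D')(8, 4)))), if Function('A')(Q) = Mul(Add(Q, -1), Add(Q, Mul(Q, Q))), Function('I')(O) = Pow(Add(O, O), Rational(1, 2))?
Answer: Mul(144, Pow(22, Rational(1, 2))) ≈ 675.42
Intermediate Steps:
Function('I')(O) = Mul(Pow(2, Rational(1, 2)), Pow(O, Rational(1, 2))) (Function('I')(O) = Pow(Mul(2, O), Rational(1, 2)) = Mul(Pow(2, Rational(1, 2)), Pow(O, Rational(1, 2))))
Function('D')(k, d) = Add(d, k)
Function('A')(Q) = Mul(Add(-1, Q), Add(Q, Pow(Q, 2)))
Mul(Function('I')(11), Add(Function('A')(9), Mul(Add(-43, Mul(-1, 5)), Function('D')(8, 4)))) = Mul(Mul(Pow(2, Rational(1, 2)), Pow(11, Rational(1, 2))), Add(Add(Pow(9, 3), Mul(-1, 9)), Mul(Add(-43, Mul(-1, 5)), Add(4, 8)))) = Mul(Pow(22, Rational(1, 2)), Add(Add(729, -9), Mul(Add(-43, -5), 12))) = Mul(Pow(22, Rational(1, 2)), Add(720, Mul(-48, 12))) = Mul(Pow(22, Rational(1, 2)), Add(720, -576)) = Mul(Pow(22, Rational(1, 2)), 144) = Mul(144, Pow(22, Rational(1, 2)))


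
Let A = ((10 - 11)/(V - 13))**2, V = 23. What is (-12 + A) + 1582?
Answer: 157001/100 ≈ 1570.0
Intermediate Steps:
A = 1/100 (A = ((10 - 11)/(23 - 13))**2 = (-1/10)**2 = 1/100 ≈ 0.010000)
(-12 + A) + 1582 = (-12 + 1/100) + 1582 = -1199/100 + 1582 = 157001/100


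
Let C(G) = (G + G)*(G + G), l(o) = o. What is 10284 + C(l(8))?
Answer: 10540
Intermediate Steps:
C(G) = 4*G² (C(G) = (2*G)*(2*G) = 4*G²)
10284 + C(l(8)) = 10284 + 4*8² = 10284 + 4*64 = 10284 + 256 = 10540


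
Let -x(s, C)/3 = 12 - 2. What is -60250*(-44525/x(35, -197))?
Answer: -268263125/3 ≈ -8.9421e+7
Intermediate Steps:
x(s, C) = -30 (x(s, C) = -3*(12 - 2) = -3*10 = -30)
-60250*(-44525/x(35, -197)) = -60250/((-30/(-44525))) = -60250/((-30*(-1/44525))) = -60250/6/8905 = -60250*8905/6 = -268263125/3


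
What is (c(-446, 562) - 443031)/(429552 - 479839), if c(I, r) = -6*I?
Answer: 440355/50287 ≈ 8.7568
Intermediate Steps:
(c(-446, 562) - 443031)/(429552 - 479839) = (-6*(-446) - 443031)/(429552 - 479839) = (2676 - 443031)/(-50287) = -440355*(-1/50287) = 440355/50287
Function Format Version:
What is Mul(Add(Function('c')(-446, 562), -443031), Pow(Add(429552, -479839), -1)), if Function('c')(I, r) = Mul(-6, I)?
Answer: Rational(440355, 50287) ≈ 8.7568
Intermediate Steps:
Mul(Add(Function('c')(-446, 562), -443031), Pow(Add(429552, -479839), -1)) = Mul(Add(Mul(-6, -446), -443031), Pow(Add(429552, -479839), -1)) = Mul(Add(2676, -443031), Pow(-50287, -1)) = Mul(-440355, Rational(-1, 50287)) = Rational(440355, 50287)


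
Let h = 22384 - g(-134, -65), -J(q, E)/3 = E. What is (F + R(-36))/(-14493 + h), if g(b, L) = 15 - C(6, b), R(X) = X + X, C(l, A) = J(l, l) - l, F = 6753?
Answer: 6681/7852 ≈ 0.85087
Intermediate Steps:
J(q, E) = -3*E
C(l, A) = -4*l (C(l, A) = -3*l - l = -4*l)
R(X) = 2*X
g(b, L) = 39 (g(b, L) = 15 - (-4)*6 = 15 - 1*(-24) = 15 + 24 = 39)
h = 22345 (h = 22384 - 1*39 = 22384 - 39 = 22345)
(F + R(-36))/(-14493 + h) = (6753 + 2*(-36))/(-14493 + 22345) = (6753 - 72)/7852 = 6681*(1/7852) = 6681/7852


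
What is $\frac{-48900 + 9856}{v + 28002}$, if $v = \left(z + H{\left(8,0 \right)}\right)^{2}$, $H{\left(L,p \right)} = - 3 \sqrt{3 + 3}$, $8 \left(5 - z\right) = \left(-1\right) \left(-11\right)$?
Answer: $- \frac{4488935532800}{3227131154641} - \frac{3478351872 \sqrt{6}}{3227131154641} \approx -1.3936$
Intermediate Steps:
$z = \frac{29}{8}$ ($z = 5 - \frac{\left(-1\right) \left(-11\right)}{8} = 5 - \frac{11}{8} = \frac{29}{8} \approx 3.625$)
$H{\left(L,p \right)} = - 3 \sqrt{6}$
$v = \left(\frac{29}{8} - 3 \sqrt{6}\right)^{2} \approx 13.864$
$\frac{-48900 + 9856}{v + 28002} = \frac{-48900 + 9856}{\left(\frac{4297}{64} - \frac{87 \sqrt{6}}{4}\right) + 28002} = - \frac{39044}{\frac{1796425}{64} - \frac{87 \sqrt{6}}{4}}$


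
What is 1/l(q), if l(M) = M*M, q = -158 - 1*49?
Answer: 1/42849 ≈ 2.3338e-5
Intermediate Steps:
q = -207 (q = -158 - 49 = -207)
l(M) = M**2
1/l(q) = 1/((-207)**2) = 1/42849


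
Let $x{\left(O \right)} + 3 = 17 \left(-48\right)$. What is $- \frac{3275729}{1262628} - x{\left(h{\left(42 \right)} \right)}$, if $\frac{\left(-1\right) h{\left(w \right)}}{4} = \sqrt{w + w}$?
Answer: $\frac{1030816603}{1262628} \approx 816.41$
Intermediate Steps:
$h{\left(w \right)} = - 4 \sqrt{2} \sqrt{w}$ ($h{\left(w \right)} = - 4 \sqrt{w + w} = - 4 \sqrt{2 w} = - 4 \sqrt{2} \sqrt{w}$)
$x{\left(O \right)} = -819$ ($x{\left(O \right)} = -3 + 17 \left(-48\right) = -3 - 816 = -819$)
$- \frac{3275729}{1262628} - x{\left(h{\left(42 \right)} \right)} = - \frac{3275729}{1262628} - -819 = \left(-3275729\right) \frac{1}{1262628} + 819 = - \frac{3275729}{1262628} + 819 = \frac{1030816603}{1262628}$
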